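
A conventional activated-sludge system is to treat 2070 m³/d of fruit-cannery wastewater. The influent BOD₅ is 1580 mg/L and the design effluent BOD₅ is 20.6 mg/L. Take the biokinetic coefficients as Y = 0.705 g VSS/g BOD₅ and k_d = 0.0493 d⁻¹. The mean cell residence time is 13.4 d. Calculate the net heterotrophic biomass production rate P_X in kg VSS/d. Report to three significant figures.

Correct the yield for decay: Y_obs = Y/(1 + k_d θ_c) = 0.705 / (1 + 0.0493 × 13.4) = 0.705 / 1.661 = 0.4245.
ΔS = 1580 − 20.6 = 1559 mg/L, so the substrate removal rate is 2070 × 1559/1000 = 3228 kg BOD₅/d.
Biomass produced: P_X = Y_obs·Q·ΔS = 0.4245 × 3228 ≈ 1370 kg VSS/d.

P_X ≈ 1370 kg VSS/d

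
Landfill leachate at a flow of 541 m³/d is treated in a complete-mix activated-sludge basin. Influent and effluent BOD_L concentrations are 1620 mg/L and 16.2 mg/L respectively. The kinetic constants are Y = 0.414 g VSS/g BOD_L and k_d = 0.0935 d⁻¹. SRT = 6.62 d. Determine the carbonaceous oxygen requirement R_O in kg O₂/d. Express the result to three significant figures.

Y_obs = Y / (1 + k_d θ_c) = 0.414 / (1 + 0.0935 × 6.62) = 0.414 / 1.619 = 0.2557.
Mass of BOD_L removed per day: Q(S₀ − S) = 541 × 1604 g/m³ = 867.7 kg/d.
Biomass synthesised: P_X = Y_obs × 867.7 = 221.9 kg VSS/d.
R_O = Q·ΔS − 1.42 P_X = 867.7 − 315.1 = 552.6 kg O₂/d.

R_O ≈ 553 kg O₂/d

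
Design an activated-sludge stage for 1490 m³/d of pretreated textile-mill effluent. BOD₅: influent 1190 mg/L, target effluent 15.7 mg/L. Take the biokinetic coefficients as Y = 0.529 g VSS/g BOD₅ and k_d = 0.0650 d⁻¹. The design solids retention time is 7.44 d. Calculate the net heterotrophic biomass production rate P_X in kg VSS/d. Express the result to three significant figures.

Correct the yield for decay: Y_obs = Y/(1 + k_d θ_c) = 0.529 / (1 + 0.0650 × 7.44) = 0.529 / 1.484 = 0.3566.
Q·(S₀ − S) = 1490 × (1190 − 15.7) × 10⁻³ = 1750 kg/d removed.
So the net sludge growth is P_X = 0.3566 × 1750 = 623.9 kg VSS/d.

P_X ≈ 624 kg VSS/d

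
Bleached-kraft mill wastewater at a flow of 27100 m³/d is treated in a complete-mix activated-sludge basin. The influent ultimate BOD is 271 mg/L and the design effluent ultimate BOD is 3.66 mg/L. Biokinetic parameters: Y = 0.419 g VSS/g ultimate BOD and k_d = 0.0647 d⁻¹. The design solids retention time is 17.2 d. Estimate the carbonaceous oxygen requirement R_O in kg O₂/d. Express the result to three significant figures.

R_O ≈ 5200 kg O₂/d

Correct the yield for decay: Y_obs = Y/(1 + k_d θ_c) = 0.419 / (1 + 0.0647 × 17.2) = 0.419 / 2.113 = 0.1983.
Substrate removed = Q·(S₀ − S) = 27100 m³/d × (271 − 3.66) g/m³ = 7.24×10^6 g/d = 7245 kg/d.
Biomass synthesised: P_X = Y_obs × 7245 = 1437 kg VSS/d.
R_O = Q·(S₀ − S) − 1.42·P_X = 7245 − 1.42 × 1437 = 5205 kg O₂/d.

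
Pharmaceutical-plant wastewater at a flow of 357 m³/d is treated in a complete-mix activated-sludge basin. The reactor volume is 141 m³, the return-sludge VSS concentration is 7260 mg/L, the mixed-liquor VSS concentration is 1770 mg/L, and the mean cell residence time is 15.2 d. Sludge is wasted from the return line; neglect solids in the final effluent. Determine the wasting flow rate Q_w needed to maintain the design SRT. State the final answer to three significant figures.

Wasting from the return line (neglecting effluent solids): Q_w = V·X / (θ_c·X_r) = 141.0 × 1770 / (15.2 × 7260) = 2.262 m³/d.

Q_w ≈ 2.26 m³/d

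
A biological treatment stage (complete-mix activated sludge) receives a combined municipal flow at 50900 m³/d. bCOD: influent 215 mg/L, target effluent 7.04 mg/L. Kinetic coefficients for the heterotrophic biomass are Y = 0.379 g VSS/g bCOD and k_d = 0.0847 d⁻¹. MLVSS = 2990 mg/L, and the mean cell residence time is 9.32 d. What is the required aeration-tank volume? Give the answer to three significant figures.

Rearranging the biomass balance for a CMAS with decay, V = Y·Q·ΔS·θ_c / [X·(1+k_d θ_c)] = 0.379 × 50900 × (215 − 7.04) × 9.32 / [2990 × (1 + 0.0847 × 9.32)] = 3.74×10^7 / 5350 = 6988 m³.

V ≈ 6990 m³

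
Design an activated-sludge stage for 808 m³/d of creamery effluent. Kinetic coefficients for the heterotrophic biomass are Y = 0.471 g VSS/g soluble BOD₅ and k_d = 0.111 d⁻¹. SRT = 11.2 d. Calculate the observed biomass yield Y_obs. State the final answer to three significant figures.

Observed yield with endogenous decay: Y_obs = Y / (1 + k_d·θ_c) = 0.471 / (1 + 0.111 × 11.2) = 0.471 / 2.243 = 0.2100 g VSS/g soluble BOD₅.

Y_obs ≈ 0.210 g VSS/g soluble BOD₅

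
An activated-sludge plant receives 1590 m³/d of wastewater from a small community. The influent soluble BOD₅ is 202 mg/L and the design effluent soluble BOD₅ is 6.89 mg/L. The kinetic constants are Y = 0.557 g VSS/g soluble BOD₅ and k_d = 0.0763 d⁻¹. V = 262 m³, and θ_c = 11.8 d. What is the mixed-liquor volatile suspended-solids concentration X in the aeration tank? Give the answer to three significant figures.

Solving the biomass balance for X: X = Y Q (S₀−S) θ_c / [V (1+k_d θ_c)] = 0.557 × 1590 × (202 − 6.89) × 11.8 / [262 × (1 + 0.0763 × 11.8)] = 4095 mg/L.

X ≈ 4100 mg/L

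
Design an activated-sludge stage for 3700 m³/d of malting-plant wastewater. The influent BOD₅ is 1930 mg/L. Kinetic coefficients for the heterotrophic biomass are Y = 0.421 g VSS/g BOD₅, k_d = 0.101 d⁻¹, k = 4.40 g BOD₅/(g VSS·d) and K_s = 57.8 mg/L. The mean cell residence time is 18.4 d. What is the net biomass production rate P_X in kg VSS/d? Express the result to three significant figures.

For a completely mixed reactor with recycle the Lawrence–McCarty relation gives S = K_s·(1 + k_d·θ_c) / [θ_c·(Y·k − k_d) − 1] = 57.8 × (1 + 0.101 × 18.4) / [18.4 × (0.421 × 4.40 − 0.101) − 1] = 165.2 / 31.23 = 5.291 mg/L.
Y_obs = Y / (1 + k_d θ_c) = 0.421 / (1 + 0.101 × 18.4) = 0.421 / 2.858 = 0.1473.
Mass of BOD₅ removed per day: Q(S₀ − S) = 3700 × 1925 g/m³ = 7121 kg/d.
Net biomass production P_X = Y_obs × Q·(S₀ − S) = 0.1473 × 7121 = 1049 kg VSS/d.

P_X ≈ 1050 kg VSS/d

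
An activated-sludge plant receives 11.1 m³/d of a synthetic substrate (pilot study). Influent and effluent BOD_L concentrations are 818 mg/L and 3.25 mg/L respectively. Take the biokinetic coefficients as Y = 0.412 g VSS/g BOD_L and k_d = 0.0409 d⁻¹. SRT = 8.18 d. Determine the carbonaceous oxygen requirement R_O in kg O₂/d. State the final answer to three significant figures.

R_O ≈ 5.08 kg O₂/d

Correct the yield for decay: Y_obs = Y/(1 + k_d θ_c) = 0.412 / (1 + 0.0409 × 8.18) = 0.412 / 1.335 = 0.3087.
Q·(S₀ − S) = 11.1 × (818 − 3.25) × 10⁻³ = 9.044 kg/d removed.
P_X = Y_obs·Q·(S₀ − S) = 0.3087 × 9.044 = 2.792 kg VSS/d.
Carbonaceous O₂ demand = substrate oxidised − cell-mass equivalent = 9.044 − 1.42 × 2.792 = 5.079 kg O₂/d.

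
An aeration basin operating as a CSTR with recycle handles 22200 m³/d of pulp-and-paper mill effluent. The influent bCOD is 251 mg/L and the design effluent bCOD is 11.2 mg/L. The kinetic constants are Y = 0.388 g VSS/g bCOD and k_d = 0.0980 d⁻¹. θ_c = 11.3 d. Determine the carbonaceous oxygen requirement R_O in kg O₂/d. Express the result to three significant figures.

Correct the yield for decay: Y_obs = Y/(1 + k_d θ_c) = 0.388 / (1 + 0.0980 × 11.3) = 0.388 / 2.107 = 0.1841.
Substrate removed = Q·(S₀ − S) = 22200 m³/d × (251 − 11.2) g/m³ = 5.32×10^6 g/d = 5324 kg/d.
Net sludge production P_X = 0.1841 × 5324 = 980.1 kg VSS/d.
Carbonaceous O₂ demand = substrate oxidised − cell-mass equivalent = 5324 − 1.42 × 980.1 = 3932 kg O₂/d.

R_O ≈ 3930 kg O₂/d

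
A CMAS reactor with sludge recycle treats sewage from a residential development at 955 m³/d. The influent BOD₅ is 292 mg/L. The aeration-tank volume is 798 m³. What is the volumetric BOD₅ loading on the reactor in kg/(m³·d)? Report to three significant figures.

L_v ≈ 0.349 kg BOD₅/(m³·d)

Volumetric loading L_v = Q·S₀ / V = 955 × 292 g/m³ / 798.0 m³ = 349.4 g/(m³·d) = 0.3494 kg BOD₅/(m³·d).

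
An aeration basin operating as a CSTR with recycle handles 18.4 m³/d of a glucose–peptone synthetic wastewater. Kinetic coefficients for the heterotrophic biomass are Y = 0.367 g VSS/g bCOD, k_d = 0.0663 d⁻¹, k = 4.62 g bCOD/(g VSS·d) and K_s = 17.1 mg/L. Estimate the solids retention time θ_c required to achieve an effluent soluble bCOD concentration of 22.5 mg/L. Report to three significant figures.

At the target effluent, Y k S/(K_s+S) = 0.367×4.62×22.5/39.60 = 0.9634 d⁻¹.
θ_c = 1/(μ − k_d) = 1/(0.9634 − 0.0663) = 1/0.8971 = 1.115 d.

θ_c ≈ 1.11 d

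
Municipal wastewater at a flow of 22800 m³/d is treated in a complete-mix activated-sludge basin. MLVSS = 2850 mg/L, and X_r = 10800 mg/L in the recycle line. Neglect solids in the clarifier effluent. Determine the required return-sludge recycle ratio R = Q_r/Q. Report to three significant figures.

R ≈ 0.358

Mass balance around the secondary clarifier (neglecting effluent solids): R = X / (X_r − X) = 2850 / (10800 − 2850) = 0.3585.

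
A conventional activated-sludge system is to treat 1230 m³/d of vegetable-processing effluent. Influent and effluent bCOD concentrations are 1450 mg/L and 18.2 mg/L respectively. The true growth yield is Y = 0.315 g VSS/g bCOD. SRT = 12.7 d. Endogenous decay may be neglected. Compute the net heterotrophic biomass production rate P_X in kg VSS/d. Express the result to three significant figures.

Since k_d ≈ 0, Y_obs = Y = 0.315 g VSS/g bCOD.
ΔS = 1450 − 18.2 = 1432 mg/L, so the substrate removal rate is 1230 × 1432/1000 = 1761 kg bCOD/d.
So the net sludge growth is P_X = 0.3150 × 1761 = 554.8 kg VSS/d.

P_X ≈ 555 kg VSS/d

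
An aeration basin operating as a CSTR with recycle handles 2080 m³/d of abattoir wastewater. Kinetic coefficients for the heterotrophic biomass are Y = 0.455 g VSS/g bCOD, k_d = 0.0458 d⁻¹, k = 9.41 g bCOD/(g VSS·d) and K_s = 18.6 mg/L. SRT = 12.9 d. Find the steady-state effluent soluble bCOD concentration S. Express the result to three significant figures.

Effluent substrate depends only on kinetics and SRT: S = K_s(1 + k_d θ_c) / [θ_c(Yk − k_d) − 1] = 18.6 × (1 + 0.0458 × 12.9) / [12.9 × (0.455 × 9.41 − 0.0458) − 1] = 29.59 / 53.64 = 0.5516 mg/L.

S ≈ 0.552 mg/L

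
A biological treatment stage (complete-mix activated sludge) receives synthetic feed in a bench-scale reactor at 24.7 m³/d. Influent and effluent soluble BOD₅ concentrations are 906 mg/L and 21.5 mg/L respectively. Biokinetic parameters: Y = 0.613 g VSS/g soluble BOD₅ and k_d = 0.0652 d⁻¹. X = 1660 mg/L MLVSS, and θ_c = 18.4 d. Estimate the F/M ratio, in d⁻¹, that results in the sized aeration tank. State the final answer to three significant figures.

F/M ≈ 0.200 d⁻¹

Rearranging the biomass balance for a CMAS with decay, V = Y·Q·ΔS·θ_c / [X·(1+k_d θ_c)] = 0.613 × 24.7 × (906 − 21.5) × 18.4 / [1660 × (1 + 0.0652 × 18.4)] = 2.46×10^5 / 3651 = 67.48 m³.
Food-to-microorganism ratio F/M = Q S₀ / (V X) = 24.7 × 906 / (67.48 × 1660) = 0.1998 d⁻¹.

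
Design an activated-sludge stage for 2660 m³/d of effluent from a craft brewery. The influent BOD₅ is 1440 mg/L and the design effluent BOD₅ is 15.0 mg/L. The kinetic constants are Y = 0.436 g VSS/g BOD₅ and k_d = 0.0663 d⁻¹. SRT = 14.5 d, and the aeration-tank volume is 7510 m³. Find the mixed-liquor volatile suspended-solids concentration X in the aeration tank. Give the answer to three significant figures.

X = Y·Q·ΔS·θ_c / [V·(1 + k_d θ_c)] = 0.436 × 2660 × (1440 − 15.0) × 14.5 / [7510 × (1 + 0.0663 × 14.5)] = 1627 mg/L.

X ≈ 1630 mg/L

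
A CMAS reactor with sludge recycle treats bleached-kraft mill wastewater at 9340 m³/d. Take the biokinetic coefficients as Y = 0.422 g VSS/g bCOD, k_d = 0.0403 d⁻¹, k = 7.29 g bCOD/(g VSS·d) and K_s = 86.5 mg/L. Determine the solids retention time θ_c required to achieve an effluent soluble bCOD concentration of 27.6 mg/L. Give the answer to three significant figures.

From 1/θ_c = Y·k·S/(K_s + S) − k_d: Y·k·S/(K_s+S) = 0.422 × 7.29 × 27.6 / (86.5 + 27.6) = 0.7442 d⁻¹.
θ_c = 1/(μ − k_d) = 1/(0.7442 − 0.0403) = 1/0.7039 = 1.421 d.

θ_c ≈ 1.42 d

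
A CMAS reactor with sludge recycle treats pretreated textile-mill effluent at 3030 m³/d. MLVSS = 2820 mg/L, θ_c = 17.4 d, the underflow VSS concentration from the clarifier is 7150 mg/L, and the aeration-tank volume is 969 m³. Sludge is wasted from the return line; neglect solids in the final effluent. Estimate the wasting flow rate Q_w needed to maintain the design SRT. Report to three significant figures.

Q_w = (V·X)/(θ_c X_r) = 969.0 × 2820 / (17.4 × 7150) = 21.96 m³/d.

Q_w ≈ 22.0 m³/d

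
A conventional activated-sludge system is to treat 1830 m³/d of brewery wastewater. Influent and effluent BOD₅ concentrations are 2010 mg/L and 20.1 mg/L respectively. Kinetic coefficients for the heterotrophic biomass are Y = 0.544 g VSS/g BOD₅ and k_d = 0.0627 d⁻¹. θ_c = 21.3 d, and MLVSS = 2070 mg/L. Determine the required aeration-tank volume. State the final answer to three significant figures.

Steady-state biomass mass balance: V·X·(1 + k_d·θ_c) = Y·Q·(S₀ − S)·θ_c, so V = 0.544 × 1830 × (2010 − 20.1) × 21.3 / [2070 × (1 + 0.0627 × 21.3)] = 4.22×10^7 / 4835 = 8728 m³.

V ≈ 8730 m³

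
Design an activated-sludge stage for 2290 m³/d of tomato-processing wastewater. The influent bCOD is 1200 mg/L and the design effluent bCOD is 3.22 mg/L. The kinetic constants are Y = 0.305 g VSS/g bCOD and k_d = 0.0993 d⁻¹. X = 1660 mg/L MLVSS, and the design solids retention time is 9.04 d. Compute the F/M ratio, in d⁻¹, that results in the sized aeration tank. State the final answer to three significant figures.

F/M ≈ 0.690 d⁻¹

Steady-state biomass mass balance: V·X·(1 + k_d·θ_c) = Y·Q·(S₀ − S)·θ_c, so V = 0.305 × 2290 × (1200 − 3.22) × 9.04 / [1660 × (1 + 0.0993 × 9.04)] = 7.56×10^6 / 3150 = 2399 m³.
Food-to-microorganism ratio F/M = Q S₀ / (V X) = 2290 × 1200 / (2399 × 1660) = 0.6901 d⁻¹.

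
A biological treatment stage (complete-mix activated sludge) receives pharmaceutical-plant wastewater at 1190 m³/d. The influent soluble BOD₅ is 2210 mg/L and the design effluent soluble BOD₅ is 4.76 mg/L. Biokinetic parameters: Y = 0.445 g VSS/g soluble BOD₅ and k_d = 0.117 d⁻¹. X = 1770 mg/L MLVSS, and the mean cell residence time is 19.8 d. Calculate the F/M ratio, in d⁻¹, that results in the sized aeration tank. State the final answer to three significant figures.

F/M ≈ 0.377 d⁻¹

Rearranging the biomass balance for a CMAS with decay, V = Y·Q·ΔS·θ_c / [X·(1+k_d θ_c)] = 0.445 × 1190 × (2210 − 4.76) × 19.8 / [1770 × (1 + 0.117 × 19.8)] = 2.31×10^7 / 5870 = 3939 m³.
F/M = applied load / biomass = Q·S₀/(V·X) = 1190 × 2210 / (3939 × 1770) = 0.3772 d⁻¹.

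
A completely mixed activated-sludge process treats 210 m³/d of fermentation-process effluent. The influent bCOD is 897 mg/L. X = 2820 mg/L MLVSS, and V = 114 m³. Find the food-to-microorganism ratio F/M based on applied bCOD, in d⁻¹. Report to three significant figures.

F/M ≈ 0.586 d⁻¹

Food-to-microorganism ratio F/M = Q S₀ / (V X) = 210 × 897 / (114.0 × 2820) = 0.5859 d⁻¹.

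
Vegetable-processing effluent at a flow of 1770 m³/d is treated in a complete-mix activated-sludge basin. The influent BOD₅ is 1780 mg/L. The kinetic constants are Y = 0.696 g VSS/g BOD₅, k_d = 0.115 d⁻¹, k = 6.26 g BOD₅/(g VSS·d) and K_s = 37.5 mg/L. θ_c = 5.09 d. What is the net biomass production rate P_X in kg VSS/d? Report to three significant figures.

P_X ≈ 1380 kg VSS/d

Effluent substrate depends only on kinetics and SRT: S = K_s(1 + k_d θ_c) / [θ_c(Yk − k_d) − 1] = 37.5 × (1 + 0.115 × 5.09) / [5.09 × (0.696 × 6.26 − 0.115) − 1] = 59.45 / 20.59 = 2.887 mg/L.
Observed yield with endogenous decay: Y_obs = Y / (1 + k_d·θ_c) = 0.696 / (1 + 0.115 × 5.09) = 0.696 / 1.585 = 0.4390 g VSS/g BOD₅.
Q·(S₀ − S) = 1770 × (1780 − 2.89) × 10⁻³ = 3145 kg/d removed.
Biomass produced: P_X = Y_obs·Q·ΔS = 0.4390 × 3145 ≈ 1381 kg VSS/d.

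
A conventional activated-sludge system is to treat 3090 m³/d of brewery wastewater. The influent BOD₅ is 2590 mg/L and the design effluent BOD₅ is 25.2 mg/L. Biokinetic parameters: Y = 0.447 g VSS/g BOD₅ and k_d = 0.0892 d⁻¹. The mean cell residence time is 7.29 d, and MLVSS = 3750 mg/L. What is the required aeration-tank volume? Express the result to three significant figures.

Rearranging the biomass balance for a CMAS with decay, V = Y·Q·ΔS·θ_c / [X·(1+k_d θ_c)] = 0.447 × 3090 × (2590 − 25.2) × 7.29 / [3750 × (1 + 0.0892 × 7.29)] = 2.58×10^7 / 6189 = 4173 m³.

V ≈ 4170 m³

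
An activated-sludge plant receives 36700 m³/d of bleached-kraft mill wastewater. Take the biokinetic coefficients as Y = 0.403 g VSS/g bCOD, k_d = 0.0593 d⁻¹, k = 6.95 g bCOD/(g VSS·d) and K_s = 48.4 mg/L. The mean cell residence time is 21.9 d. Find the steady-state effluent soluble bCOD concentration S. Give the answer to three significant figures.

S ≈ 1.88 mg/L

Effluent substrate depends only on kinetics and SRT: S = K_s(1 + k_d θ_c) / [θ_c(Yk − k_d) − 1] = 48.4 × (1 + 0.0593 × 21.9) / [21.9 × (0.403 × 6.95 − 0.0593) − 1] = 111.3 / 59.04 = 1.884 mg/L.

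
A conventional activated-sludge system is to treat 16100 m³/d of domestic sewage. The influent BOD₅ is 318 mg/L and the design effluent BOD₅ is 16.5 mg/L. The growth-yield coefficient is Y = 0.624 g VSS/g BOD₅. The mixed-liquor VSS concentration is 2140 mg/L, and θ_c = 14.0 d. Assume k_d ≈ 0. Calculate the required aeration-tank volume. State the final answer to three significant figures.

V ≈ 19800 m³

Biomass mass balance (decay neglected): V·X = Y·Q·(S₀ − S)·θ_c, so V = 0.624 × 16100 × (318 − 16.5) × 14.0 / 2140 = 19816 m³.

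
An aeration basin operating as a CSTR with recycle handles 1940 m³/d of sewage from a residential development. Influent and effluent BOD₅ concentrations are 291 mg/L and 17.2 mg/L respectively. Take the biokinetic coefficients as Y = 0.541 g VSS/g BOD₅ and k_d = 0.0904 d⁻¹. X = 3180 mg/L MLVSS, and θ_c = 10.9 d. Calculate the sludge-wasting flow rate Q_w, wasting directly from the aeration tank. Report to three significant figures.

Q_w ≈ 45.5 m³/d

From the SRT design equation V = Y Q (S₀−S) θ_c / [X (1 + k_d θ_c)] = 0.541 × 1940 × (291 − 17.2) × 10.9 / [3180 × (1 + 0.0904 × 10.9)] = 3.13×10^6 / 6313 = 496.1 m³.
With mixed-liquor wasting, θ_c = V/Q_w, so Q_w = V/θ_c = 496.1/10.9 = 45.52 m³/d.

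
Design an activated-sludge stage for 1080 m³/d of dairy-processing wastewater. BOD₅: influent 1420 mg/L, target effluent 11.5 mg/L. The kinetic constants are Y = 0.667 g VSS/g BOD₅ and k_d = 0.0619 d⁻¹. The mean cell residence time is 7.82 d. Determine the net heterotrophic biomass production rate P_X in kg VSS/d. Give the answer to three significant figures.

The observed yield is Y_obs = Y/(1 + k_d·θ_c) = 0.667 / (1 + 0.0619 × 7.82) = 0.667 / 1.484 = 0.4494 g VSS per g BOD₅ removed.
Mass of BOD₅ removed per day: Q(S₀ − S) = 1080 × 1408 g/m³ = 1521 kg/d.
P_X = Y_obs · Q(S₀ − S) = 0.4494 × 1521 = 683.7 kg VSS/d.

P_X ≈ 684 kg VSS/d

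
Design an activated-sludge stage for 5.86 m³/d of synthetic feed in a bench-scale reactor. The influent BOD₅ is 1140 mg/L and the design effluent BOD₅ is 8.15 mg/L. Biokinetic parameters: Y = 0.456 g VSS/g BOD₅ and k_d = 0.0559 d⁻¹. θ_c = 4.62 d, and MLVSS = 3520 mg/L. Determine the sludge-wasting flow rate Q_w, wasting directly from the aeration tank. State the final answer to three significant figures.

Q_w ≈ 0.683 m³/d

From the SRT design equation V = Y Q (S₀−S) θ_c / [X (1 + k_d θ_c)] = 0.456 × 5.86 × (1140 − 8.15) × 4.62 / [3520 × (1 + 0.0559 × 4.62)] = 1.4×10^4 / 4429 = 3.155 m³.
For wasting at MLVSS concentration, Q_w = V/θ_c = 3.155/4.62 = 0.6829 m³/d.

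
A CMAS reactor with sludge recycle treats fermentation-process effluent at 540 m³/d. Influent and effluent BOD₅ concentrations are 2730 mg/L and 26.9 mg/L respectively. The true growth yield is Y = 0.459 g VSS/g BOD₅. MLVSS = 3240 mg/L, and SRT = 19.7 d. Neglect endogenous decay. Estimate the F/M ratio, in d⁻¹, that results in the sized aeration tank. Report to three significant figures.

With k_d = 0 the design equation reduces to V = Y Q (S₀−S) θ_c / X = 0.459 × 540 × (2730 − 26.9) × 19.7 / 3240 = 4074 m³.
Food-to-microorganism ratio F/M = Q S₀ / (V X) = 540 × 2730 / (4074 × 3240) = 0.1117 d⁻¹.

F/M ≈ 0.112 d⁻¹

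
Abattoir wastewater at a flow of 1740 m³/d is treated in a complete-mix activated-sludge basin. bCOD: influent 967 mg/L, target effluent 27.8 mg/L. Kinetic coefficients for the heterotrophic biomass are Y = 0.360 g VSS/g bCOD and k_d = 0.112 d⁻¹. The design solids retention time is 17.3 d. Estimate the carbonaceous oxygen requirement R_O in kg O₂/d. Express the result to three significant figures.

R_O ≈ 1350 kg O₂/d

Correct the yield for decay: Y_obs = Y/(1 + k_d θ_c) = 0.360 / (1 + 0.112 × 17.3) = 0.360 / 2.938 = 0.1225.
Q·(S₀ − S) = 1740 × (967 − 27.8) × 10⁻³ = 1634 kg/d removed.
Biomass synthesised: P_X = Y_obs × 1634 = 200.3 kg VSS/d.
R_O = Q·(S₀ − S) − 1.42·P_X = 1634 − 1.42 × 200.3 = 1350 kg O₂/d.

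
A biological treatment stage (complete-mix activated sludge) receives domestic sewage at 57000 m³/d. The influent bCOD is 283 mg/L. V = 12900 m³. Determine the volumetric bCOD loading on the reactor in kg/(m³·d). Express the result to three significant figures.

L_v ≈ 1.25 kg bCOD/(m³·d)

L_v = Q S₀ / V = 57000 × 283 × 10⁻³ / 12900 = 1.250 kg/(m³·d).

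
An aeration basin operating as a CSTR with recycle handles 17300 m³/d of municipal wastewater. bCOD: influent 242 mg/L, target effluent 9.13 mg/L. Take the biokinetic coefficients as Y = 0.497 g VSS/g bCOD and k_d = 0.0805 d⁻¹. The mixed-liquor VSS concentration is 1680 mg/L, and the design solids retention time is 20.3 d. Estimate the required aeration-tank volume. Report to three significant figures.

From the SRT design equation V = Y Q (S₀−S) θ_c / [X (1 + k_d θ_c)] = 0.497 × 17300 × (242 − 9.13) × 20.3 / [1680 × (1 + 0.0805 × 20.3)] = 4.06×10^7 / 4425 = 9185 m³.

V ≈ 9180 m³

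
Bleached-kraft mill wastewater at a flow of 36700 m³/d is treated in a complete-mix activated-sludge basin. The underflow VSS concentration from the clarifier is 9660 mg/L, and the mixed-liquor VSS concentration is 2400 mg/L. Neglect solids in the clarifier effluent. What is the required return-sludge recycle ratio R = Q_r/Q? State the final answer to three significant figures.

R = Q_r/Q = X/(X_r − X) = 2400 / (9660 − 2400) = 0.3306.

R ≈ 0.331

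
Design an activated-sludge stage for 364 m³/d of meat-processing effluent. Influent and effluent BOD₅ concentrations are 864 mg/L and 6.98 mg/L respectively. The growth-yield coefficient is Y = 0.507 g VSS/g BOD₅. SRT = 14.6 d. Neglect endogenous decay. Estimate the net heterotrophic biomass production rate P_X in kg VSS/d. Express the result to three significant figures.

P_X ≈ 158 kg VSS/d

With endogenous decay neglected, the observed yield equals the true yield: Y_obs = Y = 0.507 g VSS/g BOD₅.
Q·(S₀ − S) = 364 × (864 − 6.98) × 10⁻³ = 312.0 kg/d removed.
Biomass produced: P_X = Y_obs·Q·ΔS = 0.5070 × 312.0 ≈ 158.2 kg VSS/d.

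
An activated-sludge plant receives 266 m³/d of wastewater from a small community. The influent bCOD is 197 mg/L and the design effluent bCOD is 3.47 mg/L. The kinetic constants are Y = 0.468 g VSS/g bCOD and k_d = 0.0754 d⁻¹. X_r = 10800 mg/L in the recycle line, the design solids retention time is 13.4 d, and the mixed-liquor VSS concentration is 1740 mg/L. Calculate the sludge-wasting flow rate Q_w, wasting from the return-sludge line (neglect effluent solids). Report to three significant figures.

Q_w ≈ 1.11 m³/d

Steady-state biomass mass balance: V·X·(1 + k_d·θ_c) = Y·Q·(S₀ − S)·θ_c, so V = 0.468 × 266 × (197 − 3.47) × 13.4 / [1740 × (1 + 0.0754 × 13.4)] = 3.23×10^5 / 3498 = 92.29 m³.
Wasting from the return line (neglecting effluent solids): Q_w = V·X / (θ_c·X_r) = 92.29 × 1740 / (13.4 × 10800) = 1.110 m³/d.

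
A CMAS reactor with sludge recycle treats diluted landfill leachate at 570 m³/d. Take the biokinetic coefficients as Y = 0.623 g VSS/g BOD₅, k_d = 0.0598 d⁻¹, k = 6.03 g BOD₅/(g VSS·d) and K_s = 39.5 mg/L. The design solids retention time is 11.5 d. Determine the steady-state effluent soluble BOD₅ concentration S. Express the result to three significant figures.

S ≈ 1.61 mg/L

For a completely mixed reactor with recycle the Lawrence–McCarty relation gives S = K_s·(1 + k_d·θ_c) / [θ_c·(Y·k − k_d) − 1] = 39.5 × (1 + 0.0598 × 11.5) / [11.5 × (0.623 × 6.03 − 0.0598) − 1] = 66.66 / 41.51 = 1.606 mg/L.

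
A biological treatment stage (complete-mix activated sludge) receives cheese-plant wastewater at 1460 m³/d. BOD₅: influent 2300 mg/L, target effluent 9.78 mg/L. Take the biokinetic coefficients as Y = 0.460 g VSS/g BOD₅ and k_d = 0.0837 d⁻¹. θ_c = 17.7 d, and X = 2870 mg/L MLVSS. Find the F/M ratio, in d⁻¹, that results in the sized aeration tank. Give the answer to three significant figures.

F/M ≈ 0.306 d⁻¹

Rearranging the biomass balance for a CMAS with decay, V = Y·Q·ΔS·θ_c / [X·(1+k_d θ_c)] = 0.460 × 1460 × (2300 − 9.78) × 17.7 / [2870 × (1 + 0.0837 × 17.7)] = 2.72×10^7 / 7122 = 3823 m³.
Food-to-microorganism ratio F/M = Q S₀ / (V X) = 1460 × 2300 / (3823 × 2870) = 0.3061 d⁻¹.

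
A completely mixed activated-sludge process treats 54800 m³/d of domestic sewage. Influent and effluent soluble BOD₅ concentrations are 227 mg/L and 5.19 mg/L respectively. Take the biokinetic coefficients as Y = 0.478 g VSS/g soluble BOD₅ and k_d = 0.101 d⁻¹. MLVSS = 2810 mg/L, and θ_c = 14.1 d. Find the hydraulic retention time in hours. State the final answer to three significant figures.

From the SRT design equation V = Y Q (S₀−S) θ_c / [X (1 + k_d θ_c)] = 0.478 × 54800 × (227 − 5.19) × 14.1 / [2810 × (1 + 0.101 × 14.1)] = 8.19×10^7 / 6812 = 12027 m³.
τ = V/Q = 12027/54800 = 0.2195 d, or 5.267 h.

τ ≈ 5.27 h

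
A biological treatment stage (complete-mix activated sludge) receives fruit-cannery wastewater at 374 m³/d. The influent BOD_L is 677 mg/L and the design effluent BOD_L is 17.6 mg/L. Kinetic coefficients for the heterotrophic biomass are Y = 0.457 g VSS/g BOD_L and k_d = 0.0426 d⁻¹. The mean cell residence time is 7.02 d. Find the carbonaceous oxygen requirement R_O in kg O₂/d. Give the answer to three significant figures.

R_O ≈ 123 kg O₂/d

Observed yield with endogenous decay: Y_obs = Y / (1 + k_d·θ_c) = 0.457 / (1 + 0.0426 × 7.02) = 0.457 / 1.299 = 0.3518 g VSS/g BOD_L.
Substrate removed = Q·(S₀ − S) = 374 m³/d × (677 − 17.6) g/m³ = 2.47×10^5 g/d = 246.6 kg/d.
P_X = Y_obs·Q·(S₀ − S) = 0.3518 × 246.6 = 86.76 kg VSS/d.
R_O = Q·(S₀ − S) − 1.42·P_X = 246.6 − 1.42 × 86.76 = 123.4 kg O₂/d.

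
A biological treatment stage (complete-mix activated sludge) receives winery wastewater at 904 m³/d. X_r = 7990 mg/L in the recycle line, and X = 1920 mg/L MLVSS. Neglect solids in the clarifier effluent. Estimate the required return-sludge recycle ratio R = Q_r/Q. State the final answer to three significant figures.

R ≈ 0.316

R = Q_r/Q = X/(X_r − X) = 1920 / (7990 − 1920) = 0.3163.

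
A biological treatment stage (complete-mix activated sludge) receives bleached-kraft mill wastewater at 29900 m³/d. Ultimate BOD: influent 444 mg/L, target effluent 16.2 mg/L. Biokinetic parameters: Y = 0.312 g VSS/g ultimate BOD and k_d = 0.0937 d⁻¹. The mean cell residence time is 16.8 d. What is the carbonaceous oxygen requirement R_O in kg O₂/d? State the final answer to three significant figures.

The observed yield is Y_obs = Y/(1 + k_d·θ_c) = 0.312 / (1 + 0.0937 × 16.8) = 0.312 / 2.574 = 0.1212 g VSS per g ultimate BOD removed.
ΔS = 444 − 16.2 = 427.8 mg/L, so the substrate removal rate is 29900 × 427.8/1000 = 12791 kg ultimate BOD/d.
Biomass synthesised: P_X = Y_obs × 12791 = 1550 kg VSS/d.
R_O = Q·ΔS − 1.42 P_X = 12791 − 2202 = 10590 kg O₂/d.

R_O ≈ 10600 kg O₂/d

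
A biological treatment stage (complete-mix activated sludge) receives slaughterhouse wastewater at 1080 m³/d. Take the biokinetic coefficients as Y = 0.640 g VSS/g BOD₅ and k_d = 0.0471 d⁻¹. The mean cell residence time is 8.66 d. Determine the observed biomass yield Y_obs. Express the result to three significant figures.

Y_obs = Y / (1 + k_d θ_c) = 0.640 / (1 + 0.0471 × 8.66) = 0.640 / 1.408 = 0.4546.

Y_obs ≈ 0.455 g VSS/g BOD₅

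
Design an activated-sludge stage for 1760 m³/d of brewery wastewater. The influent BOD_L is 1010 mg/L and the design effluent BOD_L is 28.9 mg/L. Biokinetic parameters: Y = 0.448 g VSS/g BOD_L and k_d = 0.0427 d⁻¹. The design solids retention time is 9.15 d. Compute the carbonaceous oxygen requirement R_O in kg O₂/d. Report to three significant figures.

R_O ≈ 937 kg O₂/d

Y_obs = Y / (1 + k_d θ_c) = 0.448 / (1 + 0.0427 × 9.15) = 0.448 / 1.391 = 0.3221.
Substrate removed = Q·(S₀ − S) = 1760 m³/d × (1010 − 28.9) g/m³ = 1.73×10^6 g/d = 1727 kg/d.
Biomass synthesised: P_X = Y_obs × 1727 = 556.2 kg VSS/d.
R_O = Q·ΔS − 1.42 P_X = 1727 − 789.9 = 936.9 kg O₂/d.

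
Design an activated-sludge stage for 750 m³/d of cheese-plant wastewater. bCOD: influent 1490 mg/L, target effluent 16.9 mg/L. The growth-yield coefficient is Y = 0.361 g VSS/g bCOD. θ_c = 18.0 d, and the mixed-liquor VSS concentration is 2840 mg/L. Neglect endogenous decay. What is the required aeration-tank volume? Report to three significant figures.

V·X = Y·Q·ΔS·θ_c gives V = 0.361 × 750 × (1490 − 16.9) × 18.0 / 2840 = 2528 m³.

V ≈ 2530 m³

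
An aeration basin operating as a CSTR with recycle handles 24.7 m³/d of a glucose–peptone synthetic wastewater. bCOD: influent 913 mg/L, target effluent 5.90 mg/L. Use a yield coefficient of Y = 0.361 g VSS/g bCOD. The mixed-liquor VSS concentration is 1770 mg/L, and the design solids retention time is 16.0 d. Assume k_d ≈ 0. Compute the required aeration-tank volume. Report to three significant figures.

Biomass mass balance (decay neglected): V·X = Y·Q·(S₀ − S)·θ_c, so V = 0.361 × 24.7 × (913 − 5.90) × 16.0 / 1770 = 73.11 m³.

V ≈ 73.1 m³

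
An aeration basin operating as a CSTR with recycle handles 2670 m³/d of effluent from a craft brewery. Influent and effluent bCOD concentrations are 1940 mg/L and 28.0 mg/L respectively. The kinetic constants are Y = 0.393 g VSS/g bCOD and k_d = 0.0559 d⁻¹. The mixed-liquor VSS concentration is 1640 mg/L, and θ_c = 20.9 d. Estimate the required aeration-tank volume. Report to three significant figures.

From the SRT design equation V = Y Q (S₀−S) θ_c / [X (1 + k_d θ_c)] = 0.393 × 2670 × (1940 − 28.0) × 20.9 / [1640 × (1 + 0.0559 × 20.9)] = 4.19×10^7 / 3556 = 11792 m³.

V ≈ 11800 m³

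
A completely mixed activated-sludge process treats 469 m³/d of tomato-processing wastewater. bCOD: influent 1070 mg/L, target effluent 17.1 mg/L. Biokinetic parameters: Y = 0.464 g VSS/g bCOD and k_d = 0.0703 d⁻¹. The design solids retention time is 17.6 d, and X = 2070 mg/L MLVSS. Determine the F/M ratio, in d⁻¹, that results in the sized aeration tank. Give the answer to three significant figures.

F/M ≈ 0.278 d⁻¹

Rearranging the biomass balance for a CMAS with decay, V = Y·Q·ΔS·θ_c / [X·(1+k_d θ_c)] = 0.464 × 469 × (1070 − 17.1) × 17.6 / [2070 × (1 + 0.0703 × 17.6)] = 4.03×10^6 / 4631 = 870.8 m³.
F/M = Q·S₀ / (V·X) = 469 × 1070 / (870.8 × 2070) = 0.2784 g bCOD·(g VSS·d)⁻¹.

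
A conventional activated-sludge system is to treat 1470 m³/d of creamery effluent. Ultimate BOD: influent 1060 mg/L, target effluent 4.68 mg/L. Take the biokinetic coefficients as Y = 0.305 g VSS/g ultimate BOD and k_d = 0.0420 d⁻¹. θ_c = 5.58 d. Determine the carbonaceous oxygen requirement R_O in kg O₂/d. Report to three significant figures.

The observed yield is Y_obs = Y/(1 + k_d·θ_c) = 0.305 / (1 + 0.0420 × 5.58) = 0.305 / 1.234 = 0.2471 g VSS per g ultimate BOD removed.
Substrate removed = Q·(S₀ − S) = 1470 m³/d × (1060 − 4.68) g/m³ = 1.55×10^6 g/d = 1551 kg/d.
Biomass synthesised: P_X = Y_obs × 1551 = 383.3 kg VSS/d.
R_O = Q·(S₀ − S) − 1.42·P_X = 1551 − 1.42 × 383.3 = 1007 kg O₂/d.

R_O ≈ 1010 kg O₂/d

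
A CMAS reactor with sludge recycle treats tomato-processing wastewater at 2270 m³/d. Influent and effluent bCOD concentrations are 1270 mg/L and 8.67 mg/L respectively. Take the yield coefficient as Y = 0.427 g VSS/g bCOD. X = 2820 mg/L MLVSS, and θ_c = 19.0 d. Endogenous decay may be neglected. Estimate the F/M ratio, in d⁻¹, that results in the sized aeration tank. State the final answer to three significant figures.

F/M ≈ 0.124 d⁻¹

V·X = Y·Q·ΔS·θ_c gives V = 0.427 × 2270 × (1270 − 8.67) × 19.0 / 2820 = 8237 m³.
Food-to-microorganism ratio F/M = Q S₀ / (V X) = 2270 × 1270 / (8237 × 2820) = 0.1241 d⁻¹.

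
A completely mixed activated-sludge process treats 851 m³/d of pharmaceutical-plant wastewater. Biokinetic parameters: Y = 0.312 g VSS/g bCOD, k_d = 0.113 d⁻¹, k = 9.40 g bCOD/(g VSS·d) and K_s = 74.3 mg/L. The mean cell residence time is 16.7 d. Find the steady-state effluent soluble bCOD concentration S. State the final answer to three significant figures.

S ≈ 4.65 mg/L

For a completely mixed reactor with recycle the Lawrence–McCarty relation gives S = K_s·(1 + k_d·θ_c) / [θ_c·(Y·k − k_d) − 1] = 74.3 × (1 + 0.113 × 16.7) / [16.7 × (0.312 × 9.40 − 0.113) − 1] = 214.5 / 46.09 = 4.654 mg/L.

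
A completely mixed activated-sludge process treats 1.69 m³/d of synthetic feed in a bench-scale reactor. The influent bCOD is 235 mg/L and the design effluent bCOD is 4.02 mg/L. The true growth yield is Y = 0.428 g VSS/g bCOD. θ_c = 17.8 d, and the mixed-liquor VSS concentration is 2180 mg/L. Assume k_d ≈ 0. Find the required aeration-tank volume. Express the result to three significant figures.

V·X = Y·Q·ΔS·θ_c gives V = 0.428 × 1.69 × (235 − 4.02) × 17.8 / 2180 = 1.364 m³.

V ≈ 1.36 m³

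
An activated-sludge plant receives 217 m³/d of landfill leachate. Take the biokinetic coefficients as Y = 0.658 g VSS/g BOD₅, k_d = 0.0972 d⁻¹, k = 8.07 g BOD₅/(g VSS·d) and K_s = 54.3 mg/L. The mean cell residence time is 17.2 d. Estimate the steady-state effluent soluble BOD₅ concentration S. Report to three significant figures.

From the Monod/SRT balance for a CMAS, S = K_s·(1+k_d θ_c)/[θ_c·(Y k − k_d) − 1] = 54.3 × (1 + 0.0972 × 17.2) / [17.2 × (0.658 × 8.07 − 0.0972) − 1] = 145.1 / 88.66 = 1.636 mg/L.

S ≈ 1.64 mg/L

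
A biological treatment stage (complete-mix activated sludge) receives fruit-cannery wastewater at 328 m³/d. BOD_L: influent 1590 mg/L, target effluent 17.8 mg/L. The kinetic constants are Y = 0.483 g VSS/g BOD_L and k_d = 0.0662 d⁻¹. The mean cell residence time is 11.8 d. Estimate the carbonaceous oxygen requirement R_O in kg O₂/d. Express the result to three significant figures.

Correct the yield for decay: Y_obs = Y/(1 + k_d θ_c) = 0.483 / (1 + 0.0662 × 11.8) = 0.483 / 1.781 = 0.2712.
ΔS = 1590 − 17.8 = 1572 mg/L, so the substrate removal rate is 328 × 1572/1000 = 515.7 kg BOD_L/d.
Net sludge production P_X = 0.2712 × 515.7 = 139.8 kg VSS/d.
Carbonaceous O₂ demand = substrate oxidised − cell-mass equivalent = 515.7 − 1.42 × 139.8 = 317.1 kg O₂/d.

R_O ≈ 317 kg O₂/d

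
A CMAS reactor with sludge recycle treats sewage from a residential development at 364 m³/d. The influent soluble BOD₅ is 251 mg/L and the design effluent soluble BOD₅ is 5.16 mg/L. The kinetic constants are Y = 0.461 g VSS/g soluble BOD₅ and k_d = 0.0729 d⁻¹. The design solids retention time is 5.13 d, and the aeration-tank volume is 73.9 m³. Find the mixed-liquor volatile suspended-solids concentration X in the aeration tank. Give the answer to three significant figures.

From V·X·(1 + k_d·θ_c) = Y·Q·(S₀ − S)·θ_c: X = 0.461 × 364 × (251 − 5.16) × 5.13 / [73.9 × (1 + 0.0729 × 5.13)] = 2084 mg/L.

X ≈ 2080 mg/L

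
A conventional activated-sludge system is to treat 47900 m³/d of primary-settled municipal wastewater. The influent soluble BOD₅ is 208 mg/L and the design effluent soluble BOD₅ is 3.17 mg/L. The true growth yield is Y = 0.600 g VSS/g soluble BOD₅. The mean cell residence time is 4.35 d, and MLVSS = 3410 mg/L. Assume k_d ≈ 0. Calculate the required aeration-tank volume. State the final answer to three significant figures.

V ≈ 7510 m³

With k_d = 0 the design equation reduces to V = Y Q (S₀−S) θ_c / X = 0.600 × 47900 × (208 − 3.17) × 4.35 / 3410 = 7510 m³.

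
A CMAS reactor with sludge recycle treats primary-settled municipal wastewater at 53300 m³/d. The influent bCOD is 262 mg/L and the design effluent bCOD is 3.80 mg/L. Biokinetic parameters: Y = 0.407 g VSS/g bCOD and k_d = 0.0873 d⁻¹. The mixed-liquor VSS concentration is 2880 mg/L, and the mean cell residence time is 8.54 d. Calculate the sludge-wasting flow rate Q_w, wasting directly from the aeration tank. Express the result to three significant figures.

Rearranging the biomass balance for a CMAS with decay, V = Y·Q·ΔS·θ_c / [X·(1+k_d θ_c)] = 0.407 × 53300 × (262 − 3.80) × 8.54 / [2880 × (1 + 0.0873 × 8.54)] = 4.78×10^7 / 5027 = 9515 m³.
Wasting from the aeration tank: Q_w = V / θ_c = 9515 / 8.54 = 1114 m³/d.

Q_w ≈ 1110 m³/d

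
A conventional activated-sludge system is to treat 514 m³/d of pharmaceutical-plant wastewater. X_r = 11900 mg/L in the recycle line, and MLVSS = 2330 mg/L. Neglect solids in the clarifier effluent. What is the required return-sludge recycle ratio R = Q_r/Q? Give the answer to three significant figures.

R ≈ 0.243

R = Q_r/Q = X/(X_r − X) = 2330 / (11900 − 2330) = 0.2435.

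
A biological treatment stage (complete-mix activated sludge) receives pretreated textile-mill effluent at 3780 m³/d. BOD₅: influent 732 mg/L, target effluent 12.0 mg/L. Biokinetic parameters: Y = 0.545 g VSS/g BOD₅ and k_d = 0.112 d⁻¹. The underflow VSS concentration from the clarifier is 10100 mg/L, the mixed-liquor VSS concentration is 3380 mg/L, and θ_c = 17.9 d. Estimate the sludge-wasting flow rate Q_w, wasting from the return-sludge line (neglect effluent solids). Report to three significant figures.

From the SRT design equation V = Y Q (S₀−S) θ_c / [X (1 + k_d θ_c)] = 0.545 × 3780 × (732 − 12.0) × 17.9 / [3380 × (1 + 0.112 × 17.9)] = 2.66×10^7 / 10156 = 2614 m³.
Q_w = (V·X)/(θ_c X_r) = 2614 × 3380 / (17.9 × 10100) = 48.87 m³/d.

Q_w ≈ 48.9 m³/d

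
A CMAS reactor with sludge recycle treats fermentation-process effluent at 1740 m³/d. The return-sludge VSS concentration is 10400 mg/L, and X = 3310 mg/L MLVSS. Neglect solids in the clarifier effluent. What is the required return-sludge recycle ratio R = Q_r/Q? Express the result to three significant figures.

Mass balance around the secondary clarifier (neglecting effluent solids): R = X / (X_r − X) = 3310 / (10400 − 3310) = 0.4669.

R ≈ 0.467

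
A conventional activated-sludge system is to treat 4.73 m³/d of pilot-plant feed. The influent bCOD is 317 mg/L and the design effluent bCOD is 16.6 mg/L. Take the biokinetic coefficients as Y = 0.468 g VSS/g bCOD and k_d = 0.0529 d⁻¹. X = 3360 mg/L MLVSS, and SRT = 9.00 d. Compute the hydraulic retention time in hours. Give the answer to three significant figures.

Steady-state biomass mass balance: V·X·(1 + k_d·θ_c) = Y·Q·(S₀ − S)·θ_c, so V = 0.468 × 4.73 × (317 − 16.6) × 9.00 / [3360 × (1 + 0.0529 × 9.00)] = 5.98×10^3 / 4960 = 1.207 m³.
HRT = V/Q = 1.207 m³ / 4.73 m³·d⁻¹ = 0.2551 d × 24 = 6.123 h.

τ ≈ 6.12 h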